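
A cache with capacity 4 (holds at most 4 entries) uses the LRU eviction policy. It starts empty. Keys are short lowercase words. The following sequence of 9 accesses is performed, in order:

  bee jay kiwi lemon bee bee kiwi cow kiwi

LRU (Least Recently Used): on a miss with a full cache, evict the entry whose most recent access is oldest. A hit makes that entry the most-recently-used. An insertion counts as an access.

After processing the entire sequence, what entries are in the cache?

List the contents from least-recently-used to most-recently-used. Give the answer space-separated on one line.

LRU simulation (capacity=4):
  1. access bee: MISS. Cache (LRU->MRU): [bee]
  2. access jay: MISS. Cache (LRU->MRU): [bee jay]
  3. access kiwi: MISS. Cache (LRU->MRU): [bee jay kiwi]
  4. access lemon: MISS. Cache (LRU->MRU): [bee jay kiwi lemon]
  5. access bee: HIT. Cache (LRU->MRU): [jay kiwi lemon bee]
  6. access bee: HIT. Cache (LRU->MRU): [jay kiwi lemon bee]
  7. access kiwi: HIT. Cache (LRU->MRU): [jay lemon bee kiwi]
  8. access cow: MISS, evict jay. Cache (LRU->MRU): [lemon bee kiwi cow]
  9. access kiwi: HIT. Cache (LRU->MRU): [lemon bee cow kiwi]
Total: 4 hits, 5 misses, 1 evictions

Answer: lemon bee cow kiwi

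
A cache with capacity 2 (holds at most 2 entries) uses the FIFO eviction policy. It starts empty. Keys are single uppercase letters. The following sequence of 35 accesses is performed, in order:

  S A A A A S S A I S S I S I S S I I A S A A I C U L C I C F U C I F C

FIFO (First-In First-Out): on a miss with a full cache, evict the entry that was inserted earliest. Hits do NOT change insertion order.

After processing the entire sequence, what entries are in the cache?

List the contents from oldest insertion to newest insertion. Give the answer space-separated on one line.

Answer: F C

Derivation:
FIFO simulation (capacity=2):
  1. access S: MISS. Cache (old->new): [S]
  2. access A: MISS. Cache (old->new): [S A]
  3. access A: HIT. Cache (old->new): [S A]
  4. access A: HIT. Cache (old->new): [S A]
  5. access A: HIT. Cache (old->new): [S A]
  6. access S: HIT. Cache (old->new): [S A]
  7. access S: HIT. Cache (old->new): [S A]
  8. access A: HIT. Cache (old->new): [S A]
  9. access I: MISS, evict S. Cache (old->new): [A I]
  10. access S: MISS, evict A. Cache (old->new): [I S]
  11. access S: HIT. Cache (old->new): [I S]
  12. access I: HIT. Cache (old->new): [I S]
  13. access S: HIT. Cache (old->new): [I S]
  14. access I: HIT. Cache (old->new): [I S]
  15. access S: HIT. Cache (old->new): [I S]
  16. access S: HIT. Cache (old->new): [I S]
  17. access I: HIT. Cache (old->new): [I S]
  18. access I: HIT. Cache (old->new): [I S]
  19. access A: MISS, evict I. Cache (old->new): [S A]
  20. access S: HIT. Cache (old->new): [S A]
  21. access A: HIT. Cache (old->new): [S A]
  22. access A: HIT. Cache (old->new): [S A]
  23. access I: MISS, evict S. Cache (old->new): [A I]
  24. access C: MISS, evict A. Cache (old->new): [I C]
  25. access U: MISS, evict I. Cache (old->new): [C U]
  26. access L: MISS, evict C. Cache (old->new): [U L]
  27. access C: MISS, evict U. Cache (old->new): [L C]
  28. access I: MISS, evict L. Cache (old->new): [C I]
  29. access C: HIT. Cache (old->new): [C I]
  30. access F: MISS, evict C. Cache (old->new): [I F]
  31. access U: MISS, evict I. Cache (old->new): [F U]
  32. access C: MISS, evict F. Cache (old->new): [U C]
  33. access I: MISS, evict U. Cache (old->new): [C I]
  34. access F: MISS, evict C. Cache (old->new): [I F]
  35. access C: MISS, evict I. Cache (old->new): [F C]
Total: 18 hits, 17 misses, 15 evictions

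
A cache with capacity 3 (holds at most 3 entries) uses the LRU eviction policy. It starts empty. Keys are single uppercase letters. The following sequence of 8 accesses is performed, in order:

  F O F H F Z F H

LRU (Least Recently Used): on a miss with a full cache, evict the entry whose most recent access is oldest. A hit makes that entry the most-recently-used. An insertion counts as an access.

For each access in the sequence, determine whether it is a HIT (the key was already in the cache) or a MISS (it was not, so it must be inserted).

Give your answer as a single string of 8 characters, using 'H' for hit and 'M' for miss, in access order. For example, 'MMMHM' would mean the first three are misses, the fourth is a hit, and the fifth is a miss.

Answer: MMHMHMHH

Derivation:
LRU simulation (capacity=3):
  1. access F: MISS. Cache (LRU->MRU): [F]
  2. access O: MISS. Cache (LRU->MRU): [F O]
  3. access F: HIT. Cache (LRU->MRU): [O F]
  4. access H: MISS. Cache (LRU->MRU): [O F H]
  5. access F: HIT. Cache (LRU->MRU): [O H F]
  6. access Z: MISS, evict O. Cache (LRU->MRU): [H F Z]
  7. access F: HIT. Cache (LRU->MRU): [H Z F]
  8. access H: HIT. Cache (LRU->MRU): [Z F H]
Total: 4 hits, 4 misses, 1 evictions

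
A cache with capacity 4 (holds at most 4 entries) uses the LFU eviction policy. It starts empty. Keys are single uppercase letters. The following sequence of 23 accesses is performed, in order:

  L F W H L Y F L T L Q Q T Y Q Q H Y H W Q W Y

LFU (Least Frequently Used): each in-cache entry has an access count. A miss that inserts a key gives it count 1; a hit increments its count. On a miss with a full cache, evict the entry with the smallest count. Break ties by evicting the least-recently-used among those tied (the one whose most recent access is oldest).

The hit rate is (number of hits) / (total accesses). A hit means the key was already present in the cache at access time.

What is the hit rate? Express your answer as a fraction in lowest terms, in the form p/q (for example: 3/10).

Answer: 9/23

Derivation:
LFU simulation (capacity=4):
  1. access L: MISS. Cache: [L(c=1)]
  2. access F: MISS. Cache: [L(c=1) F(c=1)]
  3. access W: MISS. Cache: [L(c=1) F(c=1) W(c=1)]
  4. access H: MISS. Cache: [L(c=1) F(c=1) W(c=1) H(c=1)]
  5. access L: HIT, count now 2. Cache: [F(c=1) W(c=1) H(c=1) L(c=2)]
  6. access Y: MISS, evict F(c=1). Cache: [W(c=1) H(c=1) Y(c=1) L(c=2)]
  7. access F: MISS, evict W(c=1). Cache: [H(c=1) Y(c=1) F(c=1) L(c=2)]
  8. access L: HIT, count now 3. Cache: [H(c=1) Y(c=1) F(c=1) L(c=3)]
  9. access T: MISS, evict H(c=1). Cache: [Y(c=1) F(c=1) T(c=1) L(c=3)]
  10. access L: HIT, count now 4. Cache: [Y(c=1) F(c=1) T(c=1) L(c=4)]
  11. access Q: MISS, evict Y(c=1). Cache: [F(c=1) T(c=1) Q(c=1) L(c=4)]
  12. access Q: HIT, count now 2. Cache: [F(c=1) T(c=1) Q(c=2) L(c=4)]
  13. access T: HIT, count now 2. Cache: [F(c=1) Q(c=2) T(c=2) L(c=4)]
  14. access Y: MISS, evict F(c=1). Cache: [Y(c=1) Q(c=2) T(c=2) L(c=4)]
  15. access Q: HIT, count now 3. Cache: [Y(c=1) T(c=2) Q(c=3) L(c=4)]
  16. access Q: HIT, count now 4. Cache: [Y(c=1) T(c=2) L(c=4) Q(c=4)]
  17. access H: MISS, evict Y(c=1). Cache: [H(c=1) T(c=2) L(c=4) Q(c=4)]
  18. access Y: MISS, evict H(c=1). Cache: [Y(c=1) T(c=2) L(c=4) Q(c=4)]
  19. access H: MISS, evict Y(c=1). Cache: [H(c=1) T(c=2) L(c=4) Q(c=4)]
  20. access W: MISS, evict H(c=1). Cache: [W(c=1) T(c=2) L(c=4) Q(c=4)]
  21. access Q: HIT, count now 5. Cache: [W(c=1) T(c=2) L(c=4) Q(c=5)]
  22. access W: HIT, count now 2. Cache: [T(c=2) W(c=2) L(c=4) Q(c=5)]
  23. access Y: MISS, evict T(c=2). Cache: [Y(c=1) W(c=2) L(c=4) Q(c=5)]
Total: 9 hits, 14 misses, 10 evictions

Hit rate = 9/23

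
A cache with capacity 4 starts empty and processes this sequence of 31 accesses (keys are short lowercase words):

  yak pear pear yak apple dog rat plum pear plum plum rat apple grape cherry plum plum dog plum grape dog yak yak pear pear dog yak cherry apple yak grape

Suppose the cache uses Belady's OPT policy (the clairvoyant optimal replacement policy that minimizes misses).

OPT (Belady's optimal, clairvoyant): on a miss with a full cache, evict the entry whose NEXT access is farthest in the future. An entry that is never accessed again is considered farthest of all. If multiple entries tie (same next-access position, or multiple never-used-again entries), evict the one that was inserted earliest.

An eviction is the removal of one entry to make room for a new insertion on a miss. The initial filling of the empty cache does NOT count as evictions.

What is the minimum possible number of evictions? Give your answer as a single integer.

OPT (Belady) simulation (capacity=4):
  1. access yak: MISS. Cache: [yak]
  2. access pear: MISS. Cache: [yak pear]
  3. access pear: HIT. Next use of pear: step 9. Cache: [yak pear]
  4. access yak: HIT. Next use of yak: step 22. Cache: [yak pear]
  5. access apple: MISS. Cache: [yak pear apple]
  6. access dog: MISS. Cache: [yak pear apple dog]
  7. access rat: MISS, evict yak (next use: step 22). Cache: [pear apple dog rat]
  8. access plum: MISS, evict dog (next use: step 18). Cache: [pear apple rat plum]
  9. access pear: HIT. Next use of pear: step 24. Cache: [pear apple rat plum]
  10. access plum: HIT. Next use of plum: step 11. Cache: [pear apple rat plum]
  11. access plum: HIT. Next use of plum: step 16. Cache: [pear apple rat plum]
  12. access rat: HIT. Next use of rat: never. Cache: [pear apple rat plum]
  13. access apple: HIT. Next use of apple: step 29. Cache: [pear apple rat plum]
  14. access grape: MISS, evict rat (next use: never). Cache: [pear apple plum grape]
  15. access cherry: MISS, evict apple (next use: step 29). Cache: [pear plum grape cherry]
  16. access plum: HIT. Next use of plum: step 17. Cache: [pear plum grape cherry]
  17. access plum: HIT. Next use of plum: step 19. Cache: [pear plum grape cherry]
  18. access dog: MISS, evict cherry (next use: step 28). Cache: [pear plum grape dog]
  19. access plum: HIT. Next use of plum: never. Cache: [pear plum grape dog]
  20. access grape: HIT. Next use of grape: step 31. Cache: [pear plum grape dog]
  21. access dog: HIT. Next use of dog: step 26. Cache: [pear plum grape dog]
  22. access yak: MISS, evict plum (next use: never). Cache: [pear grape dog yak]
  23. access yak: HIT. Next use of yak: step 27. Cache: [pear grape dog yak]
  24. access pear: HIT. Next use of pear: step 25. Cache: [pear grape dog yak]
  25. access pear: HIT. Next use of pear: never. Cache: [pear grape dog yak]
  26. access dog: HIT. Next use of dog: never. Cache: [pear grape dog yak]
  27. access yak: HIT. Next use of yak: step 30. Cache: [pear grape dog yak]
  28. access cherry: MISS, evict pear (next use: never). Cache: [grape dog yak cherry]
  29. access apple: MISS, evict dog (next use: never). Cache: [grape yak cherry apple]
  30. access yak: HIT. Next use of yak: never. Cache: [grape yak cherry apple]
  31. access grape: HIT. Next use of grape: never. Cache: [grape yak cherry apple]
Total: 19 hits, 12 misses, 8 evictions

Answer: 8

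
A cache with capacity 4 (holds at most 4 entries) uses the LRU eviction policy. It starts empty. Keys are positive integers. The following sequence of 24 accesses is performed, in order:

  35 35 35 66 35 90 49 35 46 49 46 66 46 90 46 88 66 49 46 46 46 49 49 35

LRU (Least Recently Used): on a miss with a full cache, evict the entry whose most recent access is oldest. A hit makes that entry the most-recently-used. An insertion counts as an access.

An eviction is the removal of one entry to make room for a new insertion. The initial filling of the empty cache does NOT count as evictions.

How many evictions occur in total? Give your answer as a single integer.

LRU simulation (capacity=4):
  1. access 35: MISS. Cache (LRU->MRU): [35]
  2. access 35: HIT. Cache (LRU->MRU): [35]
  3. access 35: HIT. Cache (LRU->MRU): [35]
  4. access 66: MISS. Cache (LRU->MRU): [35 66]
  5. access 35: HIT. Cache (LRU->MRU): [66 35]
  6. access 90: MISS. Cache (LRU->MRU): [66 35 90]
  7. access 49: MISS. Cache (LRU->MRU): [66 35 90 49]
  8. access 35: HIT. Cache (LRU->MRU): [66 90 49 35]
  9. access 46: MISS, evict 66. Cache (LRU->MRU): [90 49 35 46]
  10. access 49: HIT. Cache (LRU->MRU): [90 35 46 49]
  11. access 46: HIT. Cache (LRU->MRU): [90 35 49 46]
  12. access 66: MISS, evict 90. Cache (LRU->MRU): [35 49 46 66]
  13. access 46: HIT. Cache (LRU->MRU): [35 49 66 46]
  14. access 90: MISS, evict 35. Cache (LRU->MRU): [49 66 46 90]
  15. access 46: HIT. Cache (LRU->MRU): [49 66 90 46]
  16. access 88: MISS, evict 49. Cache (LRU->MRU): [66 90 46 88]
  17. access 66: HIT. Cache (LRU->MRU): [90 46 88 66]
  18. access 49: MISS, evict 90. Cache (LRU->MRU): [46 88 66 49]
  19. access 46: HIT. Cache (LRU->MRU): [88 66 49 46]
  20. access 46: HIT. Cache (LRU->MRU): [88 66 49 46]
  21. access 46: HIT. Cache (LRU->MRU): [88 66 49 46]
  22. access 49: HIT. Cache (LRU->MRU): [88 66 46 49]
  23. access 49: HIT. Cache (LRU->MRU): [88 66 46 49]
  24. access 35: MISS, evict 88. Cache (LRU->MRU): [66 46 49 35]
Total: 14 hits, 10 misses, 6 evictions

Answer: 6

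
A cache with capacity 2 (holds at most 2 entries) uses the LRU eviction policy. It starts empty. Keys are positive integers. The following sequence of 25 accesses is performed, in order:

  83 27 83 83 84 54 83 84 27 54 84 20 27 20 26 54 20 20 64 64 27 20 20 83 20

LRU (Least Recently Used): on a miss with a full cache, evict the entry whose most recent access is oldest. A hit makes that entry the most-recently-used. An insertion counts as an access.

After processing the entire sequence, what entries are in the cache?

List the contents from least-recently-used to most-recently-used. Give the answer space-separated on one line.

LRU simulation (capacity=2):
  1. access 83: MISS. Cache (LRU->MRU): [83]
  2. access 27: MISS. Cache (LRU->MRU): [83 27]
  3. access 83: HIT. Cache (LRU->MRU): [27 83]
  4. access 83: HIT. Cache (LRU->MRU): [27 83]
  5. access 84: MISS, evict 27. Cache (LRU->MRU): [83 84]
  6. access 54: MISS, evict 83. Cache (LRU->MRU): [84 54]
  7. access 83: MISS, evict 84. Cache (LRU->MRU): [54 83]
  8. access 84: MISS, evict 54. Cache (LRU->MRU): [83 84]
  9. access 27: MISS, evict 83. Cache (LRU->MRU): [84 27]
  10. access 54: MISS, evict 84. Cache (LRU->MRU): [27 54]
  11. access 84: MISS, evict 27. Cache (LRU->MRU): [54 84]
  12. access 20: MISS, evict 54. Cache (LRU->MRU): [84 20]
  13. access 27: MISS, evict 84. Cache (LRU->MRU): [20 27]
  14. access 20: HIT. Cache (LRU->MRU): [27 20]
  15. access 26: MISS, evict 27. Cache (LRU->MRU): [20 26]
  16. access 54: MISS, evict 20. Cache (LRU->MRU): [26 54]
  17. access 20: MISS, evict 26. Cache (LRU->MRU): [54 20]
  18. access 20: HIT. Cache (LRU->MRU): [54 20]
  19. access 64: MISS, evict 54. Cache (LRU->MRU): [20 64]
  20. access 64: HIT. Cache (LRU->MRU): [20 64]
  21. access 27: MISS, evict 20. Cache (LRU->MRU): [64 27]
  22. access 20: MISS, evict 64. Cache (LRU->MRU): [27 20]
  23. access 20: HIT. Cache (LRU->MRU): [27 20]
  24. access 83: MISS, evict 27. Cache (LRU->MRU): [20 83]
  25. access 20: HIT. Cache (LRU->MRU): [83 20]
Total: 7 hits, 18 misses, 16 evictions

Answer: 83 20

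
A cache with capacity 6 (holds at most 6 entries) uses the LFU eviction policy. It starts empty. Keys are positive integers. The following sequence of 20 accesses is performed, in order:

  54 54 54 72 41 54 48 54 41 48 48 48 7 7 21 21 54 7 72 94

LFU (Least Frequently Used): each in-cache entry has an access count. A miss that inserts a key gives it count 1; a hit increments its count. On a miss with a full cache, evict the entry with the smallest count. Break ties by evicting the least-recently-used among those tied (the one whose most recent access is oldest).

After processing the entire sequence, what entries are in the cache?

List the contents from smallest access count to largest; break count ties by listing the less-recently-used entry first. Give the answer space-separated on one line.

LFU simulation (capacity=6):
  1. access 54: MISS. Cache: [54(c=1)]
  2. access 54: HIT, count now 2. Cache: [54(c=2)]
  3. access 54: HIT, count now 3. Cache: [54(c=3)]
  4. access 72: MISS. Cache: [72(c=1) 54(c=3)]
  5. access 41: MISS. Cache: [72(c=1) 41(c=1) 54(c=3)]
  6. access 54: HIT, count now 4. Cache: [72(c=1) 41(c=1) 54(c=4)]
  7. access 48: MISS. Cache: [72(c=1) 41(c=1) 48(c=1) 54(c=4)]
  8. access 54: HIT, count now 5. Cache: [72(c=1) 41(c=1) 48(c=1) 54(c=5)]
  9. access 41: HIT, count now 2. Cache: [72(c=1) 48(c=1) 41(c=2) 54(c=5)]
  10. access 48: HIT, count now 2. Cache: [72(c=1) 41(c=2) 48(c=2) 54(c=5)]
  11. access 48: HIT, count now 3. Cache: [72(c=1) 41(c=2) 48(c=3) 54(c=5)]
  12. access 48: HIT, count now 4. Cache: [72(c=1) 41(c=2) 48(c=4) 54(c=5)]
  13. access 7: MISS. Cache: [72(c=1) 7(c=1) 41(c=2) 48(c=4) 54(c=5)]
  14. access 7: HIT, count now 2. Cache: [72(c=1) 41(c=2) 7(c=2) 48(c=4) 54(c=5)]
  15. access 21: MISS. Cache: [72(c=1) 21(c=1) 41(c=2) 7(c=2) 48(c=4) 54(c=5)]
  16. access 21: HIT, count now 2. Cache: [72(c=1) 41(c=2) 7(c=2) 21(c=2) 48(c=4) 54(c=5)]
  17. access 54: HIT, count now 6. Cache: [72(c=1) 41(c=2) 7(c=2) 21(c=2) 48(c=4) 54(c=6)]
  18. access 7: HIT, count now 3. Cache: [72(c=1) 41(c=2) 21(c=2) 7(c=3) 48(c=4) 54(c=6)]
  19. access 72: HIT, count now 2. Cache: [41(c=2) 21(c=2) 72(c=2) 7(c=3) 48(c=4) 54(c=6)]
  20. access 94: MISS, evict 41(c=2). Cache: [94(c=1) 21(c=2) 72(c=2) 7(c=3) 48(c=4) 54(c=6)]
Total: 13 hits, 7 misses, 1 evictions

Answer: 94 21 72 7 48 54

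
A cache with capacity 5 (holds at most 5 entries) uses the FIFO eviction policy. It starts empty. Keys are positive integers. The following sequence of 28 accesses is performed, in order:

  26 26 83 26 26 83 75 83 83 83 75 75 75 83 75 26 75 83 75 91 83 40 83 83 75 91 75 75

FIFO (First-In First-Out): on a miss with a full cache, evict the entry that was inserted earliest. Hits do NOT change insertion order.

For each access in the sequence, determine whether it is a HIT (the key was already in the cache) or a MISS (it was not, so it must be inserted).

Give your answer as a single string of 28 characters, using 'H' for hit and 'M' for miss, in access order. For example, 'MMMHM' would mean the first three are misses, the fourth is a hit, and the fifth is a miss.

FIFO simulation (capacity=5):
  1. access 26: MISS. Cache (old->new): [26]
  2. access 26: HIT. Cache (old->new): [26]
  3. access 83: MISS. Cache (old->new): [26 83]
  4. access 26: HIT. Cache (old->new): [26 83]
  5. access 26: HIT. Cache (old->new): [26 83]
  6. access 83: HIT. Cache (old->new): [26 83]
  7. access 75: MISS. Cache (old->new): [26 83 75]
  8. access 83: HIT. Cache (old->new): [26 83 75]
  9. access 83: HIT. Cache (old->new): [26 83 75]
  10. access 83: HIT. Cache (old->new): [26 83 75]
  11. access 75: HIT. Cache (old->new): [26 83 75]
  12. access 75: HIT. Cache (old->new): [26 83 75]
  13. access 75: HIT. Cache (old->new): [26 83 75]
  14. access 83: HIT. Cache (old->new): [26 83 75]
  15. access 75: HIT. Cache (old->new): [26 83 75]
  16. access 26: HIT. Cache (old->new): [26 83 75]
  17. access 75: HIT. Cache (old->new): [26 83 75]
  18. access 83: HIT. Cache (old->new): [26 83 75]
  19. access 75: HIT. Cache (old->new): [26 83 75]
  20. access 91: MISS. Cache (old->new): [26 83 75 91]
  21. access 83: HIT. Cache (old->new): [26 83 75 91]
  22. access 40: MISS. Cache (old->new): [26 83 75 91 40]
  23. access 83: HIT. Cache (old->new): [26 83 75 91 40]
  24. access 83: HIT. Cache (old->new): [26 83 75 91 40]
  25. access 75: HIT. Cache (old->new): [26 83 75 91 40]
  26. access 91: HIT. Cache (old->new): [26 83 75 91 40]
  27. access 75: HIT. Cache (old->new): [26 83 75 91 40]
  28. access 75: HIT. Cache (old->new): [26 83 75 91 40]
Total: 23 hits, 5 misses, 0 evictions

Answer: MHMHHHMHHHHHHHHHHHHMHMHHHHHH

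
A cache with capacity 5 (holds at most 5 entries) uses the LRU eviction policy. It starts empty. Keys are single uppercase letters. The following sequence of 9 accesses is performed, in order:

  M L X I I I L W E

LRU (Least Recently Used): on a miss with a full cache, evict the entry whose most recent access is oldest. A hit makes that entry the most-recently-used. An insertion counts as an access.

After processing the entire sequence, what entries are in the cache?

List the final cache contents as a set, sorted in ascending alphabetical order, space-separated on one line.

Answer: E I L W X

Derivation:
LRU simulation (capacity=5):
  1. access M: MISS. Cache (LRU->MRU): [M]
  2. access L: MISS. Cache (LRU->MRU): [M L]
  3. access X: MISS. Cache (LRU->MRU): [M L X]
  4. access I: MISS. Cache (LRU->MRU): [M L X I]
  5. access I: HIT. Cache (LRU->MRU): [M L X I]
  6. access I: HIT. Cache (LRU->MRU): [M L X I]
  7. access L: HIT. Cache (LRU->MRU): [M X I L]
  8. access W: MISS. Cache (LRU->MRU): [M X I L W]
  9. access E: MISS, evict M. Cache (LRU->MRU): [X I L W E]
Total: 3 hits, 6 misses, 1 evictions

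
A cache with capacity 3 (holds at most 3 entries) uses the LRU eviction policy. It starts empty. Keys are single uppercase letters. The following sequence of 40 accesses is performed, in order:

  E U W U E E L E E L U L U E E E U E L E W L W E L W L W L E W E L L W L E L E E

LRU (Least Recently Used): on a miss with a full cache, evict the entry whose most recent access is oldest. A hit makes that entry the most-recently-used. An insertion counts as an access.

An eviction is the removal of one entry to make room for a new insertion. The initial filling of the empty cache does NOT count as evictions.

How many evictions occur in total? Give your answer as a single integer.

LRU simulation (capacity=3):
  1. access E: MISS. Cache (LRU->MRU): [E]
  2. access U: MISS. Cache (LRU->MRU): [E U]
  3. access W: MISS. Cache (LRU->MRU): [E U W]
  4. access U: HIT. Cache (LRU->MRU): [E W U]
  5. access E: HIT. Cache (LRU->MRU): [W U E]
  6. access E: HIT. Cache (LRU->MRU): [W U E]
  7. access L: MISS, evict W. Cache (LRU->MRU): [U E L]
  8. access E: HIT. Cache (LRU->MRU): [U L E]
  9. access E: HIT. Cache (LRU->MRU): [U L E]
  10. access L: HIT. Cache (LRU->MRU): [U E L]
  11. access U: HIT. Cache (LRU->MRU): [E L U]
  12. access L: HIT. Cache (LRU->MRU): [E U L]
  13. access U: HIT. Cache (LRU->MRU): [E L U]
  14. access E: HIT. Cache (LRU->MRU): [L U E]
  15. access E: HIT. Cache (LRU->MRU): [L U E]
  16. access E: HIT. Cache (LRU->MRU): [L U E]
  17. access U: HIT. Cache (LRU->MRU): [L E U]
  18. access E: HIT. Cache (LRU->MRU): [L U E]
  19. access L: HIT. Cache (LRU->MRU): [U E L]
  20. access E: HIT. Cache (LRU->MRU): [U L E]
  21. access W: MISS, evict U. Cache (LRU->MRU): [L E W]
  22. access L: HIT. Cache (LRU->MRU): [E W L]
  23. access W: HIT. Cache (LRU->MRU): [E L W]
  24. access E: HIT. Cache (LRU->MRU): [L W E]
  25. access L: HIT. Cache (LRU->MRU): [W E L]
  26. access W: HIT. Cache (LRU->MRU): [E L W]
  27. access L: HIT. Cache (LRU->MRU): [E W L]
  28. access W: HIT. Cache (LRU->MRU): [E L W]
  29. access L: HIT. Cache (LRU->MRU): [E W L]
  30. access E: HIT. Cache (LRU->MRU): [W L E]
  31. access W: HIT. Cache (LRU->MRU): [L E W]
  32. access E: HIT. Cache (LRU->MRU): [L W E]
  33. access L: HIT. Cache (LRU->MRU): [W E L]
  34. access L: HIT. Cache (LRU->MRU): [W E L]
  35. access W: HIT. Cache (LRU->MRU): [E L W]
  36. access L: HIT. Cache (LRU->MRU): [E W L]
  37. access E: HIT. Cache (LRU->MRU): [W L E]
  38. access L: HIT. Cache (LRU->MRU): [W E L]
  39. access E: HIT. Cache (LRU->MRU): [W L E]
  40. access E: HIT. Cache (LRU->MRU): [W L E]
Total: 35 hits, 5 misses, 2 evictions

Answer: 2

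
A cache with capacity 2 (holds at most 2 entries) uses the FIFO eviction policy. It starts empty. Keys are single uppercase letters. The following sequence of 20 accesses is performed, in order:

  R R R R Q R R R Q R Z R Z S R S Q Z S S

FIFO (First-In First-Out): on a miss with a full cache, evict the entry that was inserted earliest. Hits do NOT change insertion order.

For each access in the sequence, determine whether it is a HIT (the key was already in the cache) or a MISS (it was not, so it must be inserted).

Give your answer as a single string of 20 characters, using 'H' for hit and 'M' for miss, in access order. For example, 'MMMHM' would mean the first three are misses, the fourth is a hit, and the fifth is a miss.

FIFO simulation (capacity=2):
  1. access R: MISS. Cache (old->new): [R]
  2. access R: HIT. Cache (old->new): [R]
  3. access R: HIT. Cache (old->new): [R]
  4. access R: HIT. Cache (old->new): [R]
  5. access Q: MISS. Cache (old->new): [R Q]
  6. access R: HIT. Cache (old->new): [R Q]
  7. access R: HIT. Cache (old->new): [R Q]
  8. access R: HIT. Cache (old->new): [R Q]
  9. access Q: HIT. Cache (old->new): [R Q]
  10. access R: HIT. Cache (old->new): [R Q]
  11. access Z: MISS, evict R. Cache (old->new): [Q Z]
  12. access R: MISS, evict Q. Cache (old->new): [Z R]
  13. access Z: HIT. Cache (old->new): [Z R]
  14. access S: MISS, evict Z. Cache (old->new): [R S]
  15. access R: HIT. Cache (old->new): [R S]
  16. access S: HIT. Cache (old->new): [R S]
  17. access Q: MISS, evict R. Cache (old->new): [S Q]
  18. access Z: MISS, evict S. Cache (old->new): [Q Z]
  19. access S: MISS, evict Q. Cache (old->new): [Z S]
  20. access S: HIT. Cache (old->new): [Z S]
Total: 12 hits, 8 misses, 6 evictions

Answer: MHHHMHHHHHMMHMHHMMMH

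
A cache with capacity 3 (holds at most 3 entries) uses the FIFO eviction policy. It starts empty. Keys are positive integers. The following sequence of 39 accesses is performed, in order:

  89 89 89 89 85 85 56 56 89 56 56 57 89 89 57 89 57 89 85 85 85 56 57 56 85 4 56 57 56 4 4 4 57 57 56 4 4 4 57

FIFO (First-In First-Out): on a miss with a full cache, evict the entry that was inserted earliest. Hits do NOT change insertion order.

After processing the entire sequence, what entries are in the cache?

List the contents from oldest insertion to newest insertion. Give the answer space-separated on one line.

FIFO simulation (capacity=3):
  1. access 89: MISS. Cache (old->new): [89]
  2. access 89: HIT. Cache (old->new): [89]
  3. access 89: HIT. Cache (old->new): [89]
  4. access 89: HIT. Cache (old->new): [89]
  5. access 85: MISS. Cache (old->new): [89 85]
  6. access 85: HIT. Cache (old->new): [89 85]
  7. access 56: MISS. Cache (old->new): [89 85 56]
  8. access 56: HIT. Cache (old->new): [89 85 56]
  9. access 89: HIT. Cache (old->new): [89 85 56]
  10. access 56: HIT. Cache (old->new): [89 85 56]
  11. access 56: HIT. Cache (old->new): [89 85 56]
  12. access 57: MISS, evict 89. Cache (old->new): [85 56 57]
  13. access 89: MISS, evict 85. Cache (old->new): [56 57 89]
  14. access 89: HIT. Cache (old->new): [56 57 89]
  15. access 57: HIT. Cache (old->new): [56 57 89]
  16. access 89: HIT. Cache (old->new): [56 57 89]
  17. access 57: HIT. Cache (old->new): [56 57 89]
  18. access 89: HIT. Cache (old->new): [56 57 89]
  19. access 85: MISS, evict 56. Cache (old->new): [57 89 85]
  20. access 85: HIT. Cache (old->new): [57 89 85]
  21. access 85: HIT. Cache (old->new): [57 89 85]
  22. access 56: MISS, evict 57. Cache (old->new): [89 85 56]
  23. access 57: MISS, evict 89. Cache (old->new): [85 56 57]
  24. access 56: HIT. Cache (old->new): [85 56 57]
  25. access 85: HIT. Cache (old->new): [85 56 57]
  26. access 4: MISS, evict 85. Cache (old->new): [56 57 4]
  27. access 56: HIT. Cache (old->new): [56 57 4]
  28. access 57: HIT. Cache (old->new): [56 57 4]
  29. access 56: HIT. Cache (old->new): [56 57 4]
  30. access 4: HIT. Cache (old->new): [56 57 4]
  31. access 4: HIT. Cache (old->new): [56 57 4]
  32. access 4: HIT. Cache (old->new): [56 57 4]
  33. access 57: HIT. Cache (old->new): [56 57 4]
  34. access 57: HIT. Cache (old->new): [56 57 4]
  35. access 56: HIT. Cache (old->new): [56 57 4]
  36. access 4: HIT. Cache (old->new): [56 57 4]
  37. access 4: HIT. Cache (old->new): [56 57 4]
  38. access 4: HIT. Cache (old->new): [56 57 4]
  39. access 57: HIT. Cache (old->new): [56 57 4]
Total: 30 hits, 9 misses, 6 evictions

Answer: 56 57 4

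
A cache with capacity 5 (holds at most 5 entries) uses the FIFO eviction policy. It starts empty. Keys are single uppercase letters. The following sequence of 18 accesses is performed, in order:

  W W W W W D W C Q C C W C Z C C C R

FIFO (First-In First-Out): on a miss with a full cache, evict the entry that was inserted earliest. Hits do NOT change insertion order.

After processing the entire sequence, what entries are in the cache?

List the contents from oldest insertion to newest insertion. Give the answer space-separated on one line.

FIFO simulation (capacity=5):
  1. access W: MISS. Cache (old->new): [W]
  2. access W: HIT. Cache (old->new): [W]
  3. access W: HIT. Cache (old->new): [W]
  4. access W: HIT. Cache (old->new): [W]
  5. access W: HIT. Cache (old->new): [W]
  6. access D: MISS. Cache (old->new): [W D]
  7. access W: HIT. Cache (old->new): [W D]
  8. access C: MISS. Cache (old->new): [W D C]
  9. access Q: MISS. Cache (old->new): [W D C Q]
  10. access C: HIT. Cache (old->new): [W D C Q]
  11. access C: HIT. Cache (old->new): [W D C Q]
  12. access W: HIT. Cache (old->new): [W D C Q]
  13. access C: HIT. Cache (old->new): [W D C Q]
  14. access Z: MISS. Cache (old->new): [W D C Q Z]
  15. access C: HIT. Cache (old->new): [W D C Q Z]
  16. access C: HIT. Cache (old->new): [W D C Q Z]
  17. access C: HIT. Cache (old->new): [W D C Q Z]
  18. access R: MISS, evict W. Cache (old->new): [D C Q Z R]
Total: 12 hits, 6 misses, 1 evictions

Answer: D C Q Z R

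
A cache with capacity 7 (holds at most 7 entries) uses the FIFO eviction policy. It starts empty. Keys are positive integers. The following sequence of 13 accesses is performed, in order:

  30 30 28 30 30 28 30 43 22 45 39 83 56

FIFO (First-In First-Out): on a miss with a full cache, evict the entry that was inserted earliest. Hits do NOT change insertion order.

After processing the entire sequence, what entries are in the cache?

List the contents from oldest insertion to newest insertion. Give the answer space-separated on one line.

Answer: 28 43 22 45 39 83 56

Derivation:
FIFO simulation (capacity=7):
  1. access 30: MISS. Cache (old->new): [30]
  2. access 30: HIT. Cache (old->new): [30]
  3. access 28: MISS. Cache (old->new): [30 28]
  4. access 30: HIT. Cache (old->new): [30 28]
  5. access 30: HIT. Cache (old->new): [30 28]
  6. access 28: HIT. Cache (old->new): [30 28]
  7. access 30: HIT. Cache (old->new): [30 28]
  8. access 43: MISS. Cache (old->new): [30 28 43]
  9. access 22: MISS. Cache (old->new): [30 28 43 22]
  10. access 45: MISS. Cache (old->new): [30 28 43 22 45]
  11. access 39: MISS. Cache (old->new): [30 28 43 22 45 39]
  12. access 83: MISS. Cache (old->new): [30 28 43 22 45 39 83]
  13. access 56: MISS, evict 30. Cache (old->new): [28 43 22 45 39 83 56]
Total: 5 hits, 8 misses, 1 evictions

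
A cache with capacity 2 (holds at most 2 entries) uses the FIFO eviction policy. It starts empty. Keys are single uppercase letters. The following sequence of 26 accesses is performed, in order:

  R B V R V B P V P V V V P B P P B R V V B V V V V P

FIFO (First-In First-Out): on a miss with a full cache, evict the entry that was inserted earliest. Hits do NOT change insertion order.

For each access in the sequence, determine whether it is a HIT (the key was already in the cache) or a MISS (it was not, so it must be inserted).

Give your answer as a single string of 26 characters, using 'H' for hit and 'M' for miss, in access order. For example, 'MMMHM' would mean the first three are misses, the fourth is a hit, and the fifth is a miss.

Answer: MMMMHMMMHHHHHMMHHMMHMHHHHM

Derivation:
FIFO simulation (capacity=2):
  1. access R: MISS. Cache (old->new): [R]
  2. access B: MISS. Cache (old->new): [R B]
  3. access V: MISS, evict R. Cache (old->new): [B V]
  4. access R: MISS, evict B. Cache (old->new): [V R]
  5. access V: HIT. Cache (old->new): [V R]
  6. access B: MISS, evict V. Cache (old->new): [R B]
  7. access P: MISS, evict R. Cache (old->new): [B P]
  8. access V: MISS, evict B. Cache (old->new): [P V]
  9. access P: HIT. Cache (old->new): [P V]
  10. access V: HIT. Cache (old->new): [P V]
  11. access V: HIT. Cache (old->new): [P V]
  12. access V: HIT. Cache (old->new): [P V]
  13. access P: HIT. Cache (old->new): [P V]
  14. access B: MISS, evict P. Cache (old->new): [V B]
  15. access P: MISS, evict V. Cache (old->new): [B P]
  16. access P: HIT. Cache (old->new): [B P]
  17. access B: HIT. Cache (old->new): [B P]
  18. access R: MISS, evict B. Cache (old->new): [P R]
  19. access V: MISS, evict P. Cache (old->new): [R V]
  20. access V: HIT. Cache (old->new): [R V]
  21. access B: MISS, evict R. Cache (old->new): [V B]
  22. access V: HIT. Cache (old->new): [V B]
  23. access V: HIT. Cache (old->new): [V B]
  24. access V: HIT. Cache (old->new): [V B]
  25. access V: HIT. Cache (old->new): [V B]
  26. access P: MISS, evict V. Cache (old->new): [B P]
Total: 13 hits, 13 misses, 11 evictions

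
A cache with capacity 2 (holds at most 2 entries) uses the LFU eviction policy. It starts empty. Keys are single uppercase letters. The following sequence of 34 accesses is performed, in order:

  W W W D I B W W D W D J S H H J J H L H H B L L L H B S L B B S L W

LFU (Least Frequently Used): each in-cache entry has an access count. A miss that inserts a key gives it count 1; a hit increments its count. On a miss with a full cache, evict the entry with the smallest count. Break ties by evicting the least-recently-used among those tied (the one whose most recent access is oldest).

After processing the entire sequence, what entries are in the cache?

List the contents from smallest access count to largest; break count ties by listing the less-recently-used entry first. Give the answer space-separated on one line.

LFU simulation (capacity=2):
  1. access W: MISS. Cache: [W(c=1)]
  2. access W: HIT, count now 2. Cache: [W(c=2)]
  3. access W: HIT, count now 3. Cache: [W(c=3)]
  4. access D: MISS. Cache: [D(c=1) W(c=3)]
  5. access I: MISS, evict D(c=1). Cache: [I(c=1) W(c=3)]
  6. access B: MISS, evict I(c=1). Cache: [B(c=1) W(c=3)]
  7. access W: HIT, count now 4. Cache: [B(c=1) W(c=4)]
  8. access W: HIT, count now 5. Cache: [B(c=1) W(c=5)]
  9. access D: MISS, evict B(c=1). Cache: [D(c=1) W(c=5)]
  10. access W: HIT, count now 6. Cache: [D(c=1) W(c=6)]
  11. access D: HIT, count now 2. Cache: [D(c=2) W(c=6)]
  12. access J: MISS, evict D(c=2). Cache: [J(c=1) W(c=6)]
  13. access S: MISS, evict J(c=1). Cache: [S(c=1) W(c=6)]
  14. access H: MISS, evict S(c=1). Cache: [H(c=1) W(c=6)]
  15. access H: HIT, count now 2. Cache: [H(c=2) W(c=6)]
  16. access J: MISS, evict H(c=2). Cache: [J(c=1) W(c=6)]
  17. access J: HIT, count now 2. Cache: [J(c=2) W(c=6)]
  18. access H: MISS, evict J(c=2). Cache: [H(c=1) W(c=6)]
  19. access L: MISS, evict H(c=1). Cache: [L(c=1) W(c=6)]
  20. access H: MISS, evict L(c=1). Cache: [H(c=1) W(c=6)]
  21. access H: HIT, count now 2. Cache: [H(c=2) W(c=6)]
  22. access B: MISS, evict H(c=2). Cache: [B(c=1) W(c=6)]
  23. access L: MISS, evict B(c=1). Cache: [L(c=1) W(c=6)]
  24. access L: HIT, count now 2. Cache: [L(c=2) W(c=6)]
  25. access L: HIT, count now 3. Cache: [L(c=3) W(c=6)]
  26. access H: MISS, evict L(c=3). Cache: [H(c=1) W(c=6)]
  27. access B: MISS, evict H(c=1). Cache: [B(c=1) W(c=6)]
  28. access S: MISS, evict B(c=1). Cache: [S(c=1) W(c=6)]
  29. access L: MISS, evict S(c=1). Cache: [L(c=1) W(c=6)]
  30. access B: MISS, evict L(c=1). Cache: [B(c=1) W(c=6)]
  31. access B: HIT, count now 2. Cache: [B(c=2) W(c=6)]
  32. access S: MISS, evict B(c=2). Cache: [S(c=1) W(c=6)]
  33. access L: MISS, evict S(c=1). Cache: [L(c=1) W(c=6)]
  34. access W: HIT, count now 7. Cache: [L(c=1) W(c=7)]
Total: 13 hits, 21 misses, 19 evictions

Answer: L W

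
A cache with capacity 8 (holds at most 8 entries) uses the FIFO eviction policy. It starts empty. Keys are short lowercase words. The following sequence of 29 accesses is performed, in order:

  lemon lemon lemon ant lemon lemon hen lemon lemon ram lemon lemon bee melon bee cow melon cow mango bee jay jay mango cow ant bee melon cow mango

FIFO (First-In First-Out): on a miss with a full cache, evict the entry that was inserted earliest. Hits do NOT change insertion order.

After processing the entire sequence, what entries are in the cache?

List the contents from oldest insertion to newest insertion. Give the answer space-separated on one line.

Answer: ant hen ram bee melon cow mango jay

Derivation:
FIFO simulation (capacity=8):
  1. access lemon: MISS. Cache (old->new): [lemon]
  2. access lemon: HIT. Cache (old->new): [lemon]
  3. access lemon: HIT. Cache (old->new): [lemon]
  4. access ant: MISS. Cache (old->new): [lemon ant]
  5. access lemon: HIT. Cache (old->new): [lemon ant]
  6. access lemon: HIT. Cache (old->new): [lemon ant]
  7. access hen: MISS. Cache (old->new): [lemon ant hen]
  8. access lemon: HIT. Cache (old->new): [lemon ant hen]
  9. access lemon: HIT. Cache (old->new): [lemon ant hen]
  10. access ram: MISS. Cache (old->new): [lemon ant hen ram]
  11. access lemon: HIT. Cache (old->new): [lemon ant hen ram]
  12. access lemon: HIT. Cache (old->new): [lemon ant hen ram]
  13. access bee: MISS. Cache (old->new): [lemon ant hen ram bee]
  14. access melon: MISS. Cache (old->new): [lemon ant hen ram bee melon]
  15. access bee: HIT. Cache (old->new): [lemon ant hen ram bee melon]
  16. access cow: MISS. Cache (old->new): [lemon ant hen ram bee melon cow]
  17. access melon: HIT. Cache (old->new): [lemon ant hen ram bee melon cow]
  18. access cow: HIT. Cache (old->new): [lemon ant hen ram bee melon cow]
  19. access mango: MISS. Cache (old->new): [lemon ant hen ram bee melon cow mango]
  20. access bee: HIT. Cache (old->new): [lemon ant hen ram bee melon cow mango]
  21. access jay: MISS, evict lemon. Cache (old->new): [ant hen ram bee melon cow mango jay]
  22. access jay: HIT. Cache (old->new): [ant hen ram bee melon cow mango jay]
  23. access mango: HIT. Cache (old->new): [ant hen ram bee melon cow mango jay]
  24. access cow: HIT. Cache (old->new): [ant hen ram bee melon cow mango jay]
  25. access ant: HIT. Cache (old->new): [ant hen ram bee melon cow mango jay]
  26. access bee: HIT. Cache (old->new): [ant hen ram bee melon cow mango jay]
  27. access melon: HIT. Cache (old->new): [ant hen ram bee melon cow mango jay]
  28. access cow: HIT. Cache (old->new): [ant hen ram bee melon cow mango jay]
  29. access mango: HIT. Cache (old->new): [ant hen ram bee melon cow mango jay]
Total: 20 hits, 9 misses, 1 evictions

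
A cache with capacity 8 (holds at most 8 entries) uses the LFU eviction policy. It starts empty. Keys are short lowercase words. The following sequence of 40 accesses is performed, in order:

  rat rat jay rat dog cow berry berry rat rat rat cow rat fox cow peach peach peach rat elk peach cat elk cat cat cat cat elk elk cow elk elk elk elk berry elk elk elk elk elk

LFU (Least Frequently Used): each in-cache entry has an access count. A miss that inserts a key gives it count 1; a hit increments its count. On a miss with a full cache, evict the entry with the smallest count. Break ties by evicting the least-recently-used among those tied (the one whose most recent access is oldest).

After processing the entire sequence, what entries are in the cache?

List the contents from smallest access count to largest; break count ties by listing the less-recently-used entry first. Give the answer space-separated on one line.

Answer: dog fox berry peach cow cat rat elk

Derivation:
LFU simulation (capacity=8):
  1. access rat: MISS. Cache: [rat(c=1)]
  2. access rat: HIT, count now 2. Cache: [rat(c=2)]
  3. access jay: MISS. Cache: [jay(c=1) rat(c=2)]
  4. access rat: HIT, count now 3. Cache: [jay(c=1) rat(c=3)]
  5. access dog: MISS. Cache: [jay(c=1) dog(c=1) rat(c=3)]
  6. access cow: MISS. Cache: [jay(c=1) dog(c=1) cow(c=1) rat(c=3)]
  7. access berry: MISS. Cache: [jay(c=1) dog(c=1) cow(c=1) berry(c=1) rat(c=3)]
  8. access berry: HIT, count now 2. Cache: [jay(c=1) dog(c=1) cow(c=1) berry(c=2) rat(c=3)]
  9. access rat: HIT, count now 4. Cache: [jay(c=1) dog(c=1) cow(c=1) berry(c=2) rat(c=4)]
  10. access rat: HIT, count now 5. Cache: [jay(c=1) dog(c=1) cow(c=1) berry(c=2) rat(c=5)]
  11. access rat: HIT, count now 6. Cache: [jay(c=1) dog(c=1) cow(c=1) berry(c=2) rat(c=6)]
  12. access cow: HIT, count now 2. Cache: [jay(c=1) dog(c=1) berry(c=2) cow(c=2) rat(c=6)]
  13. access rat: HIT, count now 7. Cache: [jay(c=1) dog(c=1) berry(c=2) cow(c=2) rat(c=7)]
  14. access fox: MISS. Cache: [jay(c=1) dog(c=1) fox(c=1) berry(c=2) cow(c=2) rat(c=7)]
  15. access cow: HIT, count now 3. Cache: [jay(c=1) dog(c=1) fox(c=1) berry(c=2) cow(c=3) rat(c=7)]
  16. access peach: MISS. Cache: [jay(c=1) dog(c=1) fox(c=1) peach(c=1) berry(c=2) cow(c=3) rat(c=7)]
  17. access peach: HIT, count now 2. Cache: [jay(c=1) dog(c=1) fox(c=1) berry(c=2) peach(c=2) cow(c=3) rat(c=7)]
  18. access peach: HIT, count now 3. Cache: [jay(c=1) dog(c=1) fox(c=1) berry(c=2) cow(c=3) peach(c=3) rat(c=7)]
  19. access rat: HIT, count now 8. Cache: [jay(c=1) dog(c=1) fox(c=1) berry(c=2) cow(c=3) peach(c=3) rat(c=8)]
  20. access elk: MISS. Cache: [jay(c=1) dog(c=1) fox(c=1) elk(c=1) berry(c=2) cow(c=3) peach(c=3) rat(c=8)]
  21. access peach: HIT, count now 4. Cache: [jay(c=1) dog(c=1) fox(c=1) elk(c=1) berry(c=2) cow(c=3) peach(c=4) rat(c=8)]
  22. access cat: MISS, evict jay(c=1). Cache: [dog(c=1) fox(c=1) elk(c=1) cat(c=1) berry(c=2) cow(c=3) peach(c=4) rat(c=8)]
  23. access elk: HIT, count now 2. Cache: [dog(c=1) fox(c=1) cat(c=1) berry(c=2) elk(c=2) cow(c=3) peach(c=4) rat(c=8)]
  24. access cat: HIT, count now 2. Cache: [dog(c=1) fox(c=1) berry(c=2) elk(c=2) cat(c=2) cow(c=3) peach(c=4) rat(c=8)]
  25. access cat: HIT, count now 3. Cache: [dog(c=1) fox(c=1) berry(c=2) elk(c=2) cow(c=3) cat(c=3) peach(c=4) rat(c=8)]
  26. access cat: HIT, count now 4. Cache: [dog(c=1) fox(c=1) berry(c=2) elk(c=2) cow(c=3) peach(c=4) cat(c=4) rat(c=8)]
  27. access cat: HIT, count now 5. Cache: [dog(c=1) fox(c=1) berry(c=2) elk(c=2) cow(c=3) peach(c=4) cat(c=5) rat(c=8)]
  28. access elk: HIT, count now 3. Cache: [dog(c=1) fox(c=1) berry(c=2) cow(c=3) elk(c=3) peach(c=4) cat(c=5) rat(c=8)]
  29. access elk: HIT, count now 4. Cache: [dog(c=1) fox(c=1) berry(c=2) cow(c=3) peach(c=4) elk(c=4) cat(c=5) rat(c=8)]
  30. access cow: HIT, count now 4. Cache: [dog(c=1) fox(c=1) berry(c=2) peach(c=4) elk(c=4) cow(c=4) cat(c=5) rat(c=8)]
  31. access elk: HIT, count now 5. Cache: [dog(c=1) fox(c=1) berry(c=2) peach(c=4) cow(c=4) cat(c=5) elk(c=5) rat(c=8)]
  32. access elk: HIT, count now 6. Cache: [dog(c=1) fox(c=1) berry(c=2) peach(c=4) cow(c=4) cat(c=5) elk(c=6) rat(c=8)]
  33. access elk: HIT, count now 7. Cache: [dog(c=1) fox(c=1) berry(c=2) peach(c=4) cow(c=4) cat(c=5) elk(c=7) rat(c=8)]
  34. access elk: HIT, count now 8. Cache: [dog(c=1) fox(c=1) berry(c=2) peach(c=4) cow(c=4) cat(c=5) rat(c=8) elk(c=8)]
  35. access berry: HIT, count now 3. Cache: [dog(c=1) fox(c=1) berry(c=3) peach(c=4) cow(c=4) cat(c=5) rat(c=8) elk(c=8)]
  36. access elk: HIT, count now 9. Cache: [dog(c=1) fox(c=1) berry(c=3) peach(c=4) cow(c=4) cat(c=5) rat(c=8) elk(c=9)]
  37. access elk: HIT, count now 10. Cache: [dog(c=1) fox(c=1) berry(c=3) peach(c=4) cow(c=4) cat(c=5) rat(c=8) elk(c=10)]
  38. access elk: HIT, count now 11. Cache: [dog(c=1) fox(c=1) berry(c=3) peach(c=4) cow(c=4) cat(c=5) rat(c=8) elk(c=11)]
  39. access elk: HIT, count now 12. Cache: [dog(c=1) fox(c=1) berry(c=3) peach(c=4) cow(c=4) cat(c=5) rat(c=8) elk(c=12)]
  40. access elk: HIT, count now 13. Cache: [dog(c=1) fox(c=1) berry(c=3) peach(c=4) cow(c=4) cat(c=5) rat(c=8) elk(c=13)]
Total: 31 hits, 9 misses, 1 evictions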